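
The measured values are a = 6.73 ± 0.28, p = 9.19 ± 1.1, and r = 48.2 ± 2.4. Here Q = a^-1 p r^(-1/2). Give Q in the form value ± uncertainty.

0.197 ± 0.0254

For a monomial Q ∝ a^-1, p, r^(-1/2), fractional errors add in quadrature:
  (-1·δa/a)² = (-1×0.0416)² = 0.00173;  (1·δp/p)² = (1×0.120)² = 0.0143;  (−½·δr/r)² = (-0.5×0.0498)² = 0.000620
δQ/Q = √(0.0167) = 0.129
Q = 0.197, so δQ = 0.129 × 0.197 = 0.0254.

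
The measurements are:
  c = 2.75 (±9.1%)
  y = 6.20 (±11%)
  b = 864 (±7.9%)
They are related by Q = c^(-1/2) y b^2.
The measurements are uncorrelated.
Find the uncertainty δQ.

Since Q is a product/quotient, work with relative uncertainties:
  (−½·δc/c)² = (-0.5×0.0910)² = 0.00207;  (1·δy/y)² = (1×0.110)² = 0.0121;  (2·δb/b)² = (2×0.0790)² = 0.0250
δQ/Q = √(0.0391) = 0.198
Q = 2.79e+06, so δQ = 0.198 × 2.79e+06 = 5.52e+05.

5.52e+05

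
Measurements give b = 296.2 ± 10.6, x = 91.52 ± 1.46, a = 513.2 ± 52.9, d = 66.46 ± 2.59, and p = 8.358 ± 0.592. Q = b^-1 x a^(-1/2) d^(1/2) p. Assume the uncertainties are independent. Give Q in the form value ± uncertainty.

0.9293 ± 0.0910

Each factor contributes (exponent × relative error)² to (δQ/Q)²:
  (-1·δb/b)² = (-1×0.0358)² = 0.00128;  (1·δx/x)² = (1×0.0160)² = 0.000254;  (−½·δa/a)² = (-0.5×0.103)² = 0.00266;  (½·δd/d)² = (0.5×0.0390)² = 0.000380;  (1·δp/p)² = (1×0.0708)² = 0.00502
δQ/Q = √(0.00959) = 0.0979
Q = 0.9293, so δQ = 0.0979 × 0.9293 = 0.0910.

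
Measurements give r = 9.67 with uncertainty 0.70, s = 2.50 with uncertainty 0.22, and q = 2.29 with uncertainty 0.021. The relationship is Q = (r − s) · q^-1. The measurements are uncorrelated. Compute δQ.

Let u = r − s = 7.17. δu = √(δr² + δs²) = √(0.490 + 0.0484) = 0.734, so δu/u = 0.102.
Q is then a monomial in u, q:
δQ/Q = √((δu/u)² + (-1·δq/q)²) = √(0.0105 + 8.41e-05) = 0.103
Q = 3.13, so δQ = 0.103 × 3.13 = 0.322.

0.322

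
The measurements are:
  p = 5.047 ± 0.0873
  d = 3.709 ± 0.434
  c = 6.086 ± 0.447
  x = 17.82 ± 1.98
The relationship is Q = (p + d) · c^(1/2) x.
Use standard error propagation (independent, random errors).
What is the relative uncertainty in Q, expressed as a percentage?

12.7%

Let u = p + d = 8.756. δu = √(δp² + δd²) = √(0.00762 + 0.188) = 0.443, so δu/u = 0.0506.
Q is then a monomial in u, c, x:
δQ/Q = √((δu/u)² + (½·δc/c)² + (1·δx/x)²) = √(0.00256 + 0.00135 + 0.0123) = 0.127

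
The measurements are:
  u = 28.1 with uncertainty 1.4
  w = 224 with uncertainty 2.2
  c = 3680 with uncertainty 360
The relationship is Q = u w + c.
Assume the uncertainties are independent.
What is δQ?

Let p = u·w = 6290. δp/p = √((1·δu/u)² + (1·δw/w)²) = √(0.00248 + 9.65e-05) = 0.0508, so δp = 320.
Q = p + c: δQ = √(δp² + δc²) = √(1.02e+05 + 1.3e+05) = 481

481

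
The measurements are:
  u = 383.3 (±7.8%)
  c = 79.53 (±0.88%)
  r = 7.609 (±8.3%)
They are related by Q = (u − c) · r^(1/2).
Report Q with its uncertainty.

837.9 ± 89.5

Let w = u − c = 303.8. δw = √(δu² + δc²) = √(894 + 0.490) = 29.9, so δw/w = 0.0984.
Q is then a monomial in w, r:
δQ/Q = √((δw/w)² + (½·δr/r)²) = √(0.00969 + 0.00172) = 0.107
Q = 837.9, so δQ = 0.107 × 837.9 = 89.5.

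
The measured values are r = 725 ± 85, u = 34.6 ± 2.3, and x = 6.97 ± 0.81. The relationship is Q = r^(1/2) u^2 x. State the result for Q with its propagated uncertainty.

(2.25 ± 0.418) × 10^5

Relative error in a monomial: (δQ/Q)² = Σ (nᵢ · δxᵢ/xᵢ)².
  (½·δr/r)² = (0.5×0.117)² = 0.00344;  (2·δu/u)² = (2×0.0665)² = 0.0177;  (1·δx/x)² = (1×0.116)² = 0.0135
δQ/Q = √(0.0346) = 0.186
Q = 2.25e+05, so δQ = 0.186 × 2.25e+05 = 41800.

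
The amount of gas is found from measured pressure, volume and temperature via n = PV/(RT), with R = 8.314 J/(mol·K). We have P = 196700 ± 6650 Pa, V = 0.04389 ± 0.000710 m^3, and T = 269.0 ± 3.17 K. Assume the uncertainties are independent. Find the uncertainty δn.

Each factor contributes (exponent × relative error)² to (δn/n)²:
  (1·δP/P)² = (1×0.0338)² = 0.00114;  (1·δV/V)² = (1×0.0162)² = 0.000262;  (-1·δT/T)² = (-1×0.0118)² = 0.000139
δn/n = √(0.00154) = 0.0393
n = 3.860 mol, so δn = 0.0393 × 3.860 = 0.152 mol.

0.152 mol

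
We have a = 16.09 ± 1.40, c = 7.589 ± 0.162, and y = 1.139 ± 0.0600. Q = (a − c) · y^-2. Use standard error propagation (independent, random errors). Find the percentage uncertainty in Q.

19.6%

Let u = a − c = 8.501. δu = √(δa² + δc²) = √(1.96 + 0.0262) = 1.41, so δu/u = 0.166.
Q is then a monomial in u, y:
δQ/Q = √((δu/u)² + (-2·δy/y)²) = √(0.0275 + 0.0111) = 0.196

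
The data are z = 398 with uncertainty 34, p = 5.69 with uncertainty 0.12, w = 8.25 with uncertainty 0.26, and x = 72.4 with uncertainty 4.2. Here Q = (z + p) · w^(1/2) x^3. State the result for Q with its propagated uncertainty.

(4.40 ± 0.854) × 10^8

Let u = z + p = 404. δu = √(δz² + δp²) = √(1160 + 0.0144) = 34.0, so δu/u = 0.0842.
Q is then a monomial in u, w, x:
δQ/Q = √((δu/u)² + (½·δw/w)² + (3·δx/x)²) = √(0.00709 + 0.000248 + 0.0303) = 0.194
Q = 4.4e+08, so δQ = 0.194 × 4.4e+08 = 8.54e+07.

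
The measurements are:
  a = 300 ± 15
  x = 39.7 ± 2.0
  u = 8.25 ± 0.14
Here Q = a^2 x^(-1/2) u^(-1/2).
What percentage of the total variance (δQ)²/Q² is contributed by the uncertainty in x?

(δQ/Q)² = (2·δa/a)² + (−½·δx/x)² + (−½·δu/u)²
  a term: (2×0.0500)² = 0.0100
  x term: (-0.5×0.0504)² = 0.000634
  u term: (-0.5×0.0170)² = 7.2e-05
Total = 0.0107. Share from x = 0.000634/0.0107 = 0.0593.

5.93%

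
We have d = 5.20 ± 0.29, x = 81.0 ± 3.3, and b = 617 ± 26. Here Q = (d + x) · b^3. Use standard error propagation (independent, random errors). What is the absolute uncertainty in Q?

2.68e+09

Let u = d + x = 86.2. δu = √(δd² + δx²) = √(0.0841 + 10.9) = 3.31, so δu/u = 0.0384.
Q is then a monomial in u, b:
δQ/Q = √((δu/u)² + (3·δb/b)²) = √(0.00148 + 0.0160) = 0.132
Q = 2.02e+10, so δQ = 0.132 × 2.02e+10 = 2.68e+09.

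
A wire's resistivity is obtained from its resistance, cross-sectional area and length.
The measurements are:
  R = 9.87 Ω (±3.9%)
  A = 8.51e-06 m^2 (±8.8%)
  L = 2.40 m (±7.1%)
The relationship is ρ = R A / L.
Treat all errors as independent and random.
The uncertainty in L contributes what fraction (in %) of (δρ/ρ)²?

35.2%

(δρ/ρ)² = (1·δR/R)² + (1·δA/A)² + (-1·δL/L)²
  R term: (1×0.0390)² = 0.00152
  A term: (1×0.0880)² = 0.00774
  L term: (-1×0.0710)² = 0.00504
Total = 0.0143. Share from L = 0.00504/0.0143 = 0.352.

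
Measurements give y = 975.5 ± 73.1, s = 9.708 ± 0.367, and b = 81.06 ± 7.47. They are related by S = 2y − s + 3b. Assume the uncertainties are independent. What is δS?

Sums and differences: (δS)² = Σ (cᵢ δxᵢ)².
  (2·δy)² = 21400;  (δs)² = 0.135;  (3·δb)² = 502
δS = √(21900) = 148

148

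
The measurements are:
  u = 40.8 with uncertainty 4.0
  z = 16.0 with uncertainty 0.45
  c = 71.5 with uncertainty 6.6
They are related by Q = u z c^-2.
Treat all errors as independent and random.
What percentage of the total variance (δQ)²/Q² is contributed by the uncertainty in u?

(δQ/Q)² = (1·δu/u)² + (1·δz/z)² + (-2·δc/c)²
  u term: (1×0.0980)² = 0.00961
  z term: (1×0.0281)² = 0.000791
  c term: (-2×0.0923)² = 0.0341
Total = 0.0445. Share from u = 0.00961/0.0445 = 0.216.

21.6%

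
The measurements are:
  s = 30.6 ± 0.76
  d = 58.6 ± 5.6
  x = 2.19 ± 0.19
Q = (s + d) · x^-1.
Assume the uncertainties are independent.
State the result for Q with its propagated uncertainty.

Let u = s + d = 89.2. δu = √(δs² + δd²) = √(0.578 + 31.4) = 5.65, so δu/u = 0.0634.
Q is then a monomial in u, x:
δQ/Q = √((δu/u)² + (-1·δx/x)²) = √(0.00401 + 0.00753) = 0.107
Q = 40.7, so δQ = 0.107 × 40.7 = 4.38.

40.7 ± 4.38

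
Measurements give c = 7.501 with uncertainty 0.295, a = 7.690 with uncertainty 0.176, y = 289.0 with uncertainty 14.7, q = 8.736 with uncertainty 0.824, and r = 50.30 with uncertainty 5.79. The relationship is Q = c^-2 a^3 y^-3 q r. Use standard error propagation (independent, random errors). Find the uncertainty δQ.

Products/powers → add relative errors in quadrature, weighted by exponent:
  (-2·δc/c)² = (-2×0.0393)² = 0.00619;  (3·δa/a)² = (3×0.0229)² = 0.00471;  (-3·δy/y)² = (-3×0.0509)² = 0.0233;  (1·δq/q)² = (1×0.0943)² = 0.00890;  (1·δr/r)² = (1×0.115)² = 0.0133
δQ/Q = √(0.0563) = 0.237
Q = 0.0001471, so δQ = 0.237 × 0.0001471 = 3.49e-05.

3.49e-05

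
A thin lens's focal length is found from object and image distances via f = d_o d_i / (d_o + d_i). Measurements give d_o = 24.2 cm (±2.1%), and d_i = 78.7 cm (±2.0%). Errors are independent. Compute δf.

0.310 cm

∂f/∂d_o = (d_i/(d_o+d_i))² = 0.585;  ∂f/∂d_i = (d_o/(d_o+d_i))² = 0.0553
δf = √((∂f/∂d_o · δd_o)² + (∂f/∂d_i · δd_i)²) = √(0.0884 + 0.00758) = 0.310 cm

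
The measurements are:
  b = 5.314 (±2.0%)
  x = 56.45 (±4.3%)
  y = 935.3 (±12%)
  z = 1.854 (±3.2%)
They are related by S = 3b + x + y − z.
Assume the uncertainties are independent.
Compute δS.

For a sum/difference, combine absolute errors in quadrature:
  (3·δb)² = 0.102;  (δx)² = 5.89;  (δy)² = 12600;  (δz)² = 0.00352
δS = √(12600) = 112

112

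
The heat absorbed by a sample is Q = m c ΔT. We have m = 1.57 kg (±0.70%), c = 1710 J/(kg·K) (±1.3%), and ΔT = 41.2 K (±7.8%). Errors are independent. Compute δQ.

8780 J

Products/powers → add relative errors in quadrature, weighted by exponent:
  (1·δm/m)² = (1×0.00700)² = 4.9e-05;  (1·δc/c)² = (1×0.0130)² = 0.000169;  (1·δΔT/ΔT)² = (1×0.0780)² = 0.00608
δQ/Q = √(0.00630) = 0.0794
Q = 1.11e+05 J, so δQ = 0.0794 × 1.11e+05 = 8780 J.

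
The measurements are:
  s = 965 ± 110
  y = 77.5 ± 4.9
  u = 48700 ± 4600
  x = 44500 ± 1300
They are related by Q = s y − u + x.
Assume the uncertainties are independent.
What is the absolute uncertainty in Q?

Let p = s·y = 74800. δp/p = √((1·δs/s)² + (1·δy/y)²) = √(0.0130 + 0.00400) = 0.130, so δp = 9750.
Q = p − u + x: δQ = √(δp² + δu² + δx²) = √(9.5e+07 + 2.12e+07 + 1.69e+06) = 10900

10900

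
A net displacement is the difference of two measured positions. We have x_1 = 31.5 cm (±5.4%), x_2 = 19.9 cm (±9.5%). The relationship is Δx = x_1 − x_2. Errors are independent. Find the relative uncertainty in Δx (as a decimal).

Absolute uncertainties add in quadrature for a linear combination:
  (δx_1)² = 2.89;  (δx_2)² = 3.57
δΔx = √(6.47) = 2.54 cm
Δx = 11.6 cm, so δΔx/Δx = 2.54/11.6 = 0.219.

0.219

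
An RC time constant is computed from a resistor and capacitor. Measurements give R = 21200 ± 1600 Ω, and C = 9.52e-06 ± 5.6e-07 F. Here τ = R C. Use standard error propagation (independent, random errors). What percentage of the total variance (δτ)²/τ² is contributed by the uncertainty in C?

(δτ/τ)² = (1·δR/R)² + (1·δC/C)²
  R term: (1×0.0755)² = 0.00570
  C term: (1×0.0588)² = 0.00346
Total = 0.00916. Share from C = 0.00346/0.00916 = 0.378.

37.8%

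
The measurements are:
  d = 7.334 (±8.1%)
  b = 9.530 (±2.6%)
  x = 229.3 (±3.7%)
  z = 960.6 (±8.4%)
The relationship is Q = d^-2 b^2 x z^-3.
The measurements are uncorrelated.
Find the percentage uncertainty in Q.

30.6%

For a monomial Q ∝ d^-2, b^2, x, z^-3, fractional errors add in quadrature:
  (-2·δd/d)² = (-2×0.0810)² = 0.0262;  (2·δb/b)² = (2×0.0260)² = 0.00270;  (1·δx/x)² = (1×0.0370)² = 0.00137;  (-3·δz/z)² = (-3×0.0840)² = 0.0635
δQ/Q = √(0.0938) = 0.306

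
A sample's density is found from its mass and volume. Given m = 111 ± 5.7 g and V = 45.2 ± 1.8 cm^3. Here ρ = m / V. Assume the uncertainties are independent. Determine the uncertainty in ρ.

0.160 g/cm^3

Products/powers → add relative errors in quadrature, weighted by exponent:
  (1·δm/m)² = (1×0.0514)² = 0.00264;  (-1·δV/V)² = (-1×0.0398)² = 0.00159
δρ/ρ = √(0.00422) = 0.0650
ρ = 2.46 g/cm^3, so δρ = 0.0650 × 2.46 = 0.160 g/cm^3.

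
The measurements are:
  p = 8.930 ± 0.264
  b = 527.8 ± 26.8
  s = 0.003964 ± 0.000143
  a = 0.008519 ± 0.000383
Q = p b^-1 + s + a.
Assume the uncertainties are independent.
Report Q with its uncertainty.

0.02940 ± 0.00107

Let w = p·b^-1 = 0.01692. δw/w = √((1·δp/p)² + (-1·δb/b)²) = √(0.000874 + 0.00258) = 0.0588, so δw = 0.000994.
Q = w + s + a: δQ = √(δw² + δs² + δa²) = √(9.88e-07 + 2.04e-08 + 1.47e-07) = 0.00107
Q = 0.02940.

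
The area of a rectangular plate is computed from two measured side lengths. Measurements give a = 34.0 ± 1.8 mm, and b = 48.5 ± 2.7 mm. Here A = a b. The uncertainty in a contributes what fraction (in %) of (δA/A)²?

47.5%

(δA/A)² = (1·δa/a)² + (1·δb/b)²
  a term: (1×0.0529)² = 0.00280
  b term: (1×0.0557)² = 0.00310
Total = 0.00590. Share from a = 0.00280/0.00590 = 0.475.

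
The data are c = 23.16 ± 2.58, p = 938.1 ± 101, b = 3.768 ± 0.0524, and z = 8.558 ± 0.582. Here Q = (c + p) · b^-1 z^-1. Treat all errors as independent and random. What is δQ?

Let u = c + p = 961.3. δu = √(δc² + δp²) = √(6.66 + 10200) = 101, so δu/u = 0.105.
Q is then a monomial in u, b, z:
δQ/Q = √((δu/u)² + (-1·δb/b)² + (-1·δz/z)²) = √(0.0110 + 0.000193 + 0.00462) = 0.126
Q = 29.81, so δQ = 0.126 × 29.81 = 3.75.

3.75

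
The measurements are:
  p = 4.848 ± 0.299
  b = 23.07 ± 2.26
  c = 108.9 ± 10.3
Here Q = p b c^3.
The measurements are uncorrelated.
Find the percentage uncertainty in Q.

30.6%

Since Q is a product/quotient, work with relative uncertainties:
  (1·δp/p)² = (1×0.0617)² = 0.00380;  (1·δb/b)² = (1×0.0980)² = 0.00960;  (3·δc/c)² = (3×0.0946)² = 0.0805
δQ/Q = √(0.0939) = 0.306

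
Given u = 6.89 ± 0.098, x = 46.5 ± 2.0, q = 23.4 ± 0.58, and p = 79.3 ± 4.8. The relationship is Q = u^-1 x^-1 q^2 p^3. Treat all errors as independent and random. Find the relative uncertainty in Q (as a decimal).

0.194

Since Q is a product/quotient, work with relative uncertainties:
  (-1·δu/u)² = (-1×0.0142)² = 0.000202;  (-1·δx/x)² = (-1×0.0430)² = 0.00185;  (2·δq/q)² = (2×0.0248)² = 0.00246;  (3·δp/p)² = (3×0.0605)² = 0.0330
δQ/Q = √(0.0375) = 0.194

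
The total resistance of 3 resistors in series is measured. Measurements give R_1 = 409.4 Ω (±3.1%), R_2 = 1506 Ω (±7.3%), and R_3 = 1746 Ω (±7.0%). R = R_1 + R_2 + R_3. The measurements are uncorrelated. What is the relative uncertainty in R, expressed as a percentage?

4.50%

R is a linear combination, so absolute uncertainties add in quadrature:
  (δR_1)² = 161;  (δR_2)² = 12100;  (δR_3)² = 14900
δR = √(27200) = 165 Ω
R = 3661 Ω, so δR/R = 165/3661 = 0.0450.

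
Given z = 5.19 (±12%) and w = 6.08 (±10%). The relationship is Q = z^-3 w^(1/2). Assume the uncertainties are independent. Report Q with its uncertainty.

0.0176 ± 0.00641

Q is a product of powers, so relative uncertainties combine in quadrature:
  (-3·δz/z)² = (-3×0.120)² = 0.130;  (½·δw/w)² = (0.5×0.100)² = 0.00250
δQ/Q = √(0.132) = 0.363
Q = 0.0176, so δQ = 0.363 × 0.0176 = 0.00641.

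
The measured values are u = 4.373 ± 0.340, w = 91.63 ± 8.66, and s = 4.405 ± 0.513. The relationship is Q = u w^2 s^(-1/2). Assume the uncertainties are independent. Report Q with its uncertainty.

Since Q is a product/quotient, work with relative uncertainties:
  (1·δu/u)² = (1×0.0777)² = 0.00605;  (2·δw/w)² = (2×0.0945)² = 0.0357;  (−½·δs/s)² = (-0.5×0.116)² = 0.00339
δQ/Q = √(0.0452) = 0.213
Q = 17490, so δQ = 0.213 × 17490 = 3720.

17490 ± 3720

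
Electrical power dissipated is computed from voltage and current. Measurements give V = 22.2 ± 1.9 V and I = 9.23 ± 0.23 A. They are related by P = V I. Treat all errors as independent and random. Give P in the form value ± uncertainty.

Products/powers → add relative errors in quadrature, weighted by exponent:
  (1·δV/V)² = (1×0.0856)² = 0.00732;  (1·δI/I)² = (1×0.0249)² = 0.000621
δP/P = √(0.00795) = 0.0891
P = 205 W, so δP = 0.0891 × 205 = 18.3 W.

205 ± 18.3 W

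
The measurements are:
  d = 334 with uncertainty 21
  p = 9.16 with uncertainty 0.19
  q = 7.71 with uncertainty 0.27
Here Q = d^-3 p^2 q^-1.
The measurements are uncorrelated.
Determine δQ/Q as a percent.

19.6%

Each factor contributes (exponent × relative error)² to (δQ/Q)²:
  (-3·δd/d)² = (-3×0.0629)² = 0.0356;  (2·δp/p)² = (2×0.0207)² = 0.00172;  (-1·δq/q)² = (-1×0.0350)² = 0.00123
δQ/Q = √(0.0385) = 0.196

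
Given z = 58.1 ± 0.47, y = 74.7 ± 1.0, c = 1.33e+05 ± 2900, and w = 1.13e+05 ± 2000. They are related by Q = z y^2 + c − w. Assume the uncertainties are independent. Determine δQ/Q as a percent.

2.83%

Let p = z·y^2 = 3.24e+05. δp/p = √((1·δz/z)² + (2·δy/y)²) = √(6.54e-05 + 0.000717) = 0.0280, so δp = 9070.
Q = p + c − w: δQ = √(δp² + δc² + δw²) = √(8.22e+07 + 8.41e+06 + 4e+06) = 9730
Q = 3.44e+05, so δQ/Q = 9730/3.44e+05 = 0.0283.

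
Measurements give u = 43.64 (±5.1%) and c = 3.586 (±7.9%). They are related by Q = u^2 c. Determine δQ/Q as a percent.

Relative error in a monomial: (δQ/Q)² = Σ (nᵢ · δxᵢ/xᵢ)².
  (2·δu/u)² = (2×0.0510)² = 0.0104;  (1·δc/c)² = (1×0.0790)² = 0.00624
δQ/Q = √(0.0166) = 0.129

12.9%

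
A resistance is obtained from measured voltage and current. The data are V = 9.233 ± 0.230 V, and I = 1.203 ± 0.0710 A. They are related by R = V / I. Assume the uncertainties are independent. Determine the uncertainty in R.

Since R is a product/quotient, work with relative uncertainties:
  (1·δV/V)² = (1×0.0249)² = 0.000621;  (-1·δI/I)² = (-1×0.0590)² = 0.00348
δR/R = √(0.00410) = 0.0641
R = 7.675 Ω, so δR = 0.0641 × 7.675 = 0.492 Ω.

0.492 Ω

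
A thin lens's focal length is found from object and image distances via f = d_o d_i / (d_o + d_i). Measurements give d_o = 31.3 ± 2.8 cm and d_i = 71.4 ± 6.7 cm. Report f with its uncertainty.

∂f/∂d_o = (d_i/(d_o+d_i))² = 0.483;  ∂f/∂d_i = (d_o/(d_o+d_i))² = 0.0929
δf = √((∂f/∂d_o · δd_o)² + (∂f/∂d_i · δd_i)²) = √(1.83 + 0.387) = 1.49 cm
f = 21.8 cm.

21.8 ± 1.49 cm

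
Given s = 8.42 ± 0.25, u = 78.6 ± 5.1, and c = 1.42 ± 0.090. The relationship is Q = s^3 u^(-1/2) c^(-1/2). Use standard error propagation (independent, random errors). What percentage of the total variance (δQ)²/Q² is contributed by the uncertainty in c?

(δQ/Q)² = (3·δs/s)² + (−½·δu/u)² + (−½·δc/c)²
  s term: (3×0.0297)² = 0.00793
  u term: (-0.5×0.0649)² = 0.00105
  c term: (-0.5×0.0634)² = 0.00100
Total = 0.00999. Share from c = 0.00100/0.00999 = 0.101.

10.1%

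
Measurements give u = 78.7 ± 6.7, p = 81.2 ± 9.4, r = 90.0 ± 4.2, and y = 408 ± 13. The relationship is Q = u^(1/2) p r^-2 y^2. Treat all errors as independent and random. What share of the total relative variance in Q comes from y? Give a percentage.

14.5%

(δQ/Q)² = (½·δu/u)² + (1·δp/p)² + (-2·δr/r)² + (2·δy/y)²
  u term: (0.5×0.0851)² = 0.00181
  p term: (1×0.116)² = 0.0134
  r term: (-2×0.0467)² = 0.00871
  y term: (2×0.0319)² = 0.00406
Total = 0.0280. Share from y = 0.00406/0.0280 = 0.145.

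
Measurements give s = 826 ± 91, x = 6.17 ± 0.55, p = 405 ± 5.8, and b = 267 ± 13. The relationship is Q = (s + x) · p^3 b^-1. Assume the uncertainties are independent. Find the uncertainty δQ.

Let u = s + x = 832. δu = √(δs² + δx²) = √(8280 + 0.303) = 91.0, so δu/u = 0.109.
Q is then a monomial in u, p, b:
δQ/Q = √((δu/u)² + (3·δp/p)² + (-1·δb/b)²) = √(0.0120 + 0.00185 + 0.00237) = 0.127
Q = 2.07e+08, so δQ = 0.127 × 2.07e+08 = 2.63e+07.

2.63e+07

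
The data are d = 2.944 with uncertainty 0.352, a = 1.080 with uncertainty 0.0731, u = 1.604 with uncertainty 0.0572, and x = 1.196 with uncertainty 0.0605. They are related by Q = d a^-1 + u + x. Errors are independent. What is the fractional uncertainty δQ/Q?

0.0694

Let p = d·a^-1 = 2.726. δp/p = √((1·δd/d)² + (-1·δa/a)²) = √(0.0143 + 0.00458) = 0.137, so δp = 0.375.
Q = p + u + x: δQ = √(δp² + δu² + δx²) = √(0.140 + 0.00327 + 0.00366) = 0.384
Q = 5.526, so δQ/Q = 0.384/5.526 = 0.0694.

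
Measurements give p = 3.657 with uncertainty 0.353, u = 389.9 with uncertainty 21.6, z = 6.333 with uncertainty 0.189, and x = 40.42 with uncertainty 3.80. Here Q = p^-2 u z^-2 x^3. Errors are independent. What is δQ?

16900

Relative error in a monomial: (δQ/Q)² = Σ (nᵢ · δxᵢ/xᵢ)².
  (-2·δp/p)² = (-2×0.0965)² = 0.0373;  (1·δu/u)² = (1×0.0554)² = 0.00307;  (-2·δz/z)² = (-2×0.0298)² = 0.00356;  (3·δx/x)² = (3×0.0940)² = 0.0795
δQ/Q = √(0.123) = 0.351
Q = 48000, so δQ = 0.351 × 48000 = 16900.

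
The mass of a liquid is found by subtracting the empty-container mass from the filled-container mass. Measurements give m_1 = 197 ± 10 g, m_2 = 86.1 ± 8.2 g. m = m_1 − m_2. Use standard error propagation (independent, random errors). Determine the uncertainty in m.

m is a linear combination, so absolute uncertainties add in quadrature:
  (δm_1)² = 100;  (δm_2)² = 67.2
δm = √(167) = 12.9 g

12.9 g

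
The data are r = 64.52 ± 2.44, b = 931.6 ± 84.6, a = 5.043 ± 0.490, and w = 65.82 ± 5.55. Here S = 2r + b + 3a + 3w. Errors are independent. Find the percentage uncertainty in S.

6.78%

Sums and differences: (δS)² = Σ (cᵢ δxᵢ)².
  (2·δr)² = 23.8;  (δb)² = 7160;  (3·δa)² = 2.16;  (3·δw)² = 277
δS = √(7460) = 86.4
S = 1273, so δS/S = 86.4/1273 = 0.0678.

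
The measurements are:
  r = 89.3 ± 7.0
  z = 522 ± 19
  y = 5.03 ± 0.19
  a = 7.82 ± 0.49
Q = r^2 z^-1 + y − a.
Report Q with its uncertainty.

12.5 ± 2.51

Let p = r^2·z^-1 = 15.3. δp/p = √((2·δr/r)² + (-1·δz/z)²) = √(0.0246 + 0.00132) = 0.161, so δp = 2.46.
Q = p + y − a: δQ = √(δp² + δy² + δa²) = √(6.05 + 0.0361 + 0.240) = 2.51
Q = 12.5.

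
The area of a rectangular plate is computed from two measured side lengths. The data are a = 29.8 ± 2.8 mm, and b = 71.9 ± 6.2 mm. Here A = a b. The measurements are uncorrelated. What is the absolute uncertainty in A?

273 mm^2

A is a product of powers, so relative uncertainties combine in quadrature:
  (1·δa/a)² = (1×0.0940)² = 0.00883;  (1·δb/b)² = (1×0.0862)² = 0.00744
δA/A = √(0.0163) = 0.128
A = 2140 mm^2, so δA = 0.128 × 2140 = 273 mm^2.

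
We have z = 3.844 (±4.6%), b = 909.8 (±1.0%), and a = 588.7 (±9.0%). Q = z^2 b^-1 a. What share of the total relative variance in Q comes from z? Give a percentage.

50.8%

(δQ/Q)² = (2·δz/z)² + (-1·δb/b)² + (1·δa/a)²
  z term: (2×0.0460)² = 0.00846
  b term: (-1×0.0100)² = 0.000100
  a term: (1×0.0900)² = 0.00810
Total = 0.0167. Share from z = 0.00846/0.0167 = 0.508.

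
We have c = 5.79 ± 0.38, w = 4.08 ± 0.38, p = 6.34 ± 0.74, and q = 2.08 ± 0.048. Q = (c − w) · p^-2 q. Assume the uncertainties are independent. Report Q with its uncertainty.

0.0885 ± 0.0347

Let u = c − w = 1.71. δu = √(δc² + δw²) = √(0.144 + 0.144) = 0.537, so δu/u = 0.314.
Q is then a monomial in u, p, q:
δQ/Q = √((δu/u)² + (-2·δp/p)² + (1·δq/q)²) = √(0.0988 + 0.0545 + 0.000533) = 0.392
Q = 0.0885, so δQ = 0.392 × 0.0885 = 0.0347.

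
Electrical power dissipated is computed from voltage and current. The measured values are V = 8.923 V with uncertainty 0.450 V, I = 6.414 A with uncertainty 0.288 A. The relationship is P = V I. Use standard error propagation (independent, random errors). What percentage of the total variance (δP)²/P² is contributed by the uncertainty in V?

55.8%

(δP/P)² = (1·δV/V)² + (1·δI/I)²
  V term: (1×0.0504)² = 0.00254
  I term: (1×0.0449)² = 0.00202
Total = 0.00456. Share from V = 0.00254/0.00456 = 0.558.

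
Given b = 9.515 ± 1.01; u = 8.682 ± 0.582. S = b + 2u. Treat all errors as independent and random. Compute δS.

1.54

For a sum/difference, combine absolute errors in quadrature:
  (δb)² = 1.02;  (2·δu)² = 1.35
δS = √(2.37) = 1.54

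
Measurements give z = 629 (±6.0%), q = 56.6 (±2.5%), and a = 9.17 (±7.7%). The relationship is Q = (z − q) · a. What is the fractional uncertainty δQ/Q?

0.101

Let u = z − q = 572. δu = √(δz² + δq²) = √(1420 + 2.00) = 37.8, so δu/u = 0.0660.
Q is then a monomial in u, a:
δQ/Q = √((δu/u)² + (1·δa/a)²) = √(0.00435 + 0.00593) = 0.101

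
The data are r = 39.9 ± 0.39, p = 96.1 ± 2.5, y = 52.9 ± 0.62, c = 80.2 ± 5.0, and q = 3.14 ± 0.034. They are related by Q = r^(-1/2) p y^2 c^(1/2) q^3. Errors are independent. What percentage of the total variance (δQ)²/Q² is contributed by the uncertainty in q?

(δQ/Q)² = (−½·δr/r)² + (1·δp/p)² + (2·δy/y)² + (½·δc/c)² + (3·δq/q)²
  r term: (-0.5×0.00977)² = 2.39e-05
  p term: (1×0.0260)² = 0.000677
  y term: (2×0.0117)² = 0.000549
  c term: (0.5×0.0623)² = 0.000972
  q term: (3×0.0108)² = 0.00106
Total = 0.00328. Share from q = 0.00106/0.00328 = 0.322.

32.2%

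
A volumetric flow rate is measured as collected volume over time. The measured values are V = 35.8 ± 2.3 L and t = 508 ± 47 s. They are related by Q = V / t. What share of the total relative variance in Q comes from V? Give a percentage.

32.5%

(δQ/Q)² = (1·δV/V)² + (-1·δt/t)²
  V term: (1×0.0642)² = 0.00413
  t term: (-1×0.0925)² = 0.00856
Total = 0.0127. Share from V = 0.00413/0.0127 = 0.325.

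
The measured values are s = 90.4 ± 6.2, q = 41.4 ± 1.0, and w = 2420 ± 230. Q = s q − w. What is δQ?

Let p = s·q = 3740. δp/p = √((1·δs/s)² + (1·δq/q)²) = √(0.00470 + 0.000583) = 0.0727, so δp = 272.
Q = p − w: δQ = √(δp² + δw²) = √(74100 + 52900) = 356

356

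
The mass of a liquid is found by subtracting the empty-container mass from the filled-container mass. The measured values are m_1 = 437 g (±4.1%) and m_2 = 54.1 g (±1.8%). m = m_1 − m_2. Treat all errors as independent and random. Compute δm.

Absolute uncertainties add in quadrature for a linear combination:
  (δm_1)² = 321;  (δm_2)² = 0.948
δm = √(322) = 17.9 g

17.9 g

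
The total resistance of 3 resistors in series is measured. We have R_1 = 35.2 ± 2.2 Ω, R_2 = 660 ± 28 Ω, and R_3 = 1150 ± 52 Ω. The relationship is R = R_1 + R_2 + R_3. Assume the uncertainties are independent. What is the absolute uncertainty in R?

Each term contributes (cᵢ δxᵢ)² to (δR)²:
  (δR_1)² = 4.84;  (δR_2)² = 784;  (δR_3)² = 2700
δR = √(3490) = 59.1 Ω

59.1 Ω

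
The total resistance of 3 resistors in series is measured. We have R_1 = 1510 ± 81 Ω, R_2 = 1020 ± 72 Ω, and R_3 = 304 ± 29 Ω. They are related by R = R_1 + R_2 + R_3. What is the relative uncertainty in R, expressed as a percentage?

Each term contributes (cᵢ δxᵢ)² to (δR)²:
  (δR_1)² = 6560;  (δR_2)² = 5180;  (δR_3)² = 841
δR = √(12600) = 112 Ω
R = 2830 Ω, so δR/R = 112/2830 = 0.0396.

3.96%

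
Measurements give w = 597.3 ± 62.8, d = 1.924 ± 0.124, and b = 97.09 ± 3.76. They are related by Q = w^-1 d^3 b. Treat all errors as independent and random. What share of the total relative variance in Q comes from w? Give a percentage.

(δQ/Q)² = (-1·δw/w)² + (3·δd/d)² + (1·δb/b)²
  w term: (-1×0.105)² = 0.0111
  d term: (3×0.0644)² = 0.0374
  b term: (1×0.0387)² = 0.00150
Total = 0.0499. Share from w = 0.0111/0.0499 = 0.221.

22.1%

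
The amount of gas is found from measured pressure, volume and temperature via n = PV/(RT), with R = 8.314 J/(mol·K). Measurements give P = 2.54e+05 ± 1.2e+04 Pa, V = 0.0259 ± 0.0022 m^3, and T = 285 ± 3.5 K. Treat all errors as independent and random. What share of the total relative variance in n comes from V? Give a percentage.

(δn/n)² = (1·δP/P)² + (1·δV/V)² + (-1·δT/T)²
  P term: (1×0.0472)² = 0.00223
  V term: (1×0.0849)² = 0.00722
  T term: (-1×0.0123)² = 0.000151
Total = 0.00960. Share from V = 0.00722/0.00960 = 0.752.

75.2%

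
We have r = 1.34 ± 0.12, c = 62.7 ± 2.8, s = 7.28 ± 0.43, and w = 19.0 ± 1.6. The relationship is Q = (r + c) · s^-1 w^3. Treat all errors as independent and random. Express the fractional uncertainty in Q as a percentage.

Let u = r + c = 64.0. δu = √(δr² + δc²) = √(0.0144 + 7.84) = 2.80, so δu/u = 0.0438.
Q is then a monomial in u, s, w:
δQ/Q = √((δu/u)² + (-1·δs/s)² + (3·δw/w)²) = √(0.00192 + 0.00349 + 0.0638) = 0.263

26.3%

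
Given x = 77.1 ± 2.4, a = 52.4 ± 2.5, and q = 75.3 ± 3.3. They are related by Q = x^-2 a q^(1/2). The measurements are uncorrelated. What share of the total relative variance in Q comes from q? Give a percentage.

(δQ/Q)² = (-2·δx/x)² + (1·δa/a)² + (½·δq/q)²
  x term: (-2×0.0311)² = 0.00388
  a term: (1×0.0477)² = 0.00228
  q term: (0.5×0.0438)² = 0.000480
Total = 0.00663. Share from q = 0.000480/0.00663 = 0.0724.

7.24%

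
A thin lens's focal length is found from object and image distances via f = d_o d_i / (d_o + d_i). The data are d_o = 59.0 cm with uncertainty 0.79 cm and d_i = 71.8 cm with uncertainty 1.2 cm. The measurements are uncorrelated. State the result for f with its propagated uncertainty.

∂f/∂d_o = (d_i/(d_o+d_i))² = 0.301;  ∂f/∂d_i = (d_o/(d_o+d_i))² = 0.203
δf = √((∂f/∂d_o · δd_o)² + (∂f/∂d_i · δd_i)²) = √(0.0567 + 0.0596) = 0.341 cm
f = 32.4 cm.

32.4 ± 0.341 cm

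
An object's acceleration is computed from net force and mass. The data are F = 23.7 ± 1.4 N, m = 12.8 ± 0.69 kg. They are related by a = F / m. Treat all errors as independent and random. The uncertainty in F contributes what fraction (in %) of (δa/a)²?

(δa/a)² = (1·δF/F)² + (-1·δm/m)²
  F term: (1×0.0591)² = 0.00349
  m term: (-1×0.0539)² = 0.00291
Total = 0.00640. Share from F = 0.00349/0.00640 = 0.546.

54.6%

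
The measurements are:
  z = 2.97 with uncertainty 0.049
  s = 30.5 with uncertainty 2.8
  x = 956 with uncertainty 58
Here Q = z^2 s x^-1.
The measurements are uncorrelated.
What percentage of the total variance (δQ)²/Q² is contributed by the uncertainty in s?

63.9%

(δQ/Q)² = (2·δz/z)² + (1·δs/s)² + (-1·δx/x)²
  z term: (2×0.0165)² = 0.00109
  s term: (1×0.0918)² = 0.00843
  x term: (-1×0.0607)² = 0.00368
Total = 0.0132. Share from s = 0.00843/0.0132 = 0.639.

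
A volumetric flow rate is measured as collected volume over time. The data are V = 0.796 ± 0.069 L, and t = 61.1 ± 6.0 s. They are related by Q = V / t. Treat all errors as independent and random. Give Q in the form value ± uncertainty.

Q is a product of powers, so relative uncertainties combine in quadrature:
  (1·δV/V)² = (1×0.0867)² = 0.00751;  (-1·δt/t)² = (-1×0.0982)² = 0.00964
δQ/Q = √(0.0172) = 0.131
Q = 0.0130 L/s, so δQ = 0.131 × 0.0130 = 0.00171 L/s.

0.0130 ± 0.00171 L/s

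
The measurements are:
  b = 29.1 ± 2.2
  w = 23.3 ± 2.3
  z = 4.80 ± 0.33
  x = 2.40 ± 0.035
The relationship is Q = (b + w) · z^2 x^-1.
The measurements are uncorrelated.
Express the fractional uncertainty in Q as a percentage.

15.1%

Let u = b + w = 52.4. δu = √(δb² + δw²) = √(4.84 + 5.29) = 3.18, so δu/u = 0.0607.
Q is then a monomial in u, z, x:
δQ/Q = √((δu/u)² + (2·δz/z)² + (-1·δx/x)²) = √(0.00369 + 0.0189 + 0.000213) = 0.151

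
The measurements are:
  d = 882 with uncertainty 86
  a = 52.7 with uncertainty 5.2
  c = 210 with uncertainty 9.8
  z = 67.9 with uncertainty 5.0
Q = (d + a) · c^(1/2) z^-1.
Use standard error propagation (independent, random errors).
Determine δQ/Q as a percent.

Let u = d + a = 935. δu = √(δd² + δa²) = √(7400 + 27.0) = 86.2, so δu/u = 0.0922.
Q is then a monomial in u, c, z:
δQ/Q = √((δu/u)² + (½·δc/c)² + (-1·δz/z)²) = √(0.00850 + 0.000544 + 0.00542) = 0.120

12.0%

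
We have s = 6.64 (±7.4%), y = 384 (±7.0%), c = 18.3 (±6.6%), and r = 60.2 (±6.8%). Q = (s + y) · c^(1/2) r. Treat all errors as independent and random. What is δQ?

Let u = s + y = 391. δu = √(δs² + δy²) = √(0.241 + 723) = 26.9, so δu/u = 0.0688.
Q is then a monomial in u, c, r:
δQ/Q = √((δu/u)² + (½·δc/c)² + (1·δr/r)²) = √(0.00474 + 0.00109 + 0.00462) = 0.102
Q = 1.01e+05, so δQ = 0.102 × 1.01e+05 = 10300.

10300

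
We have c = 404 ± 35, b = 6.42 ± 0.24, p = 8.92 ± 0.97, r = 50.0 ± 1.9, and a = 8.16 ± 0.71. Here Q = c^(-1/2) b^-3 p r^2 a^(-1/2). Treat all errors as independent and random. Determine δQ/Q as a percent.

Q is a product of powers, so relative uncertainties combine in quadrature:
  (−½·δc/c)² = (-0.5×0.0866)² = 0.00188;  (-3·δb/b)² = (-3×0.0374)² = 0.0126;  (1·δp/p)² = (1×0.109)² = 0.0118;  (2·δr/r)² = (2×0.0380)² = 0.00578;  (−½·δa/a)² = (-0.5×0.0870)² = 0.00189
δQ/Q = √(0.0339) = 0.184

18.4%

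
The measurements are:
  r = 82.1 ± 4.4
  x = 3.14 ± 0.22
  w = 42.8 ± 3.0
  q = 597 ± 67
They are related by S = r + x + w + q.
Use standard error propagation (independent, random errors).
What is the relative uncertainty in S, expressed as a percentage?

For a sum/difference, combine absolute errors in quadrature:
  (δr)² = 19.4;  (δx)² = 0.0484;  (δw)² = 9.00;  (δq)² = 4490
δS = √(4520) = 67.2
S = 725, so δS/S = 67.2/725 = 0.0927.

9.27%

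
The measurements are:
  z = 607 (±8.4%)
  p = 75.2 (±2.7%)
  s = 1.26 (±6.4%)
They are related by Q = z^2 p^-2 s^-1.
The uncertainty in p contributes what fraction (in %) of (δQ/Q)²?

8.28%

(δQ/Q)² = (2·δz/z)² + (-2·δp/p)² + (-1·δs/s)²
  z term: (2×0.0840)² = 0.0282
  p term: (-2×0.0270)² = 0.00292
  s term: (-1×0.0640)² = 0.00410
Total = 0.0352. Share from p = 0.00292/0.0352 = 0.0828.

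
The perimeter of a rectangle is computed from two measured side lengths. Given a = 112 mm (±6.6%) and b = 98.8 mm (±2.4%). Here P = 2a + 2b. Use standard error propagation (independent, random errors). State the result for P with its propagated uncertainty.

422 ± 15.5 mm

Each term contributes (cᵢ δxᵢ)² to (δP)²:
  (2·δa)² = 219;  (2·δb)² = 22.5
δP = √(241) = 15.5 mm
P = 422 mm.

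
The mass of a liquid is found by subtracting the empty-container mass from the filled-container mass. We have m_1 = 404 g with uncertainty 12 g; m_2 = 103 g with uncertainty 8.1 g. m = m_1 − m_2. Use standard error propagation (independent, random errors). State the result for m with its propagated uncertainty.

Sums and differences: (δm)² = Σ (cᵢ δxᵢ)².
  (δm_1)² = 144;  (δm_2)² = 65.6
δm = √(210) = 14.5 g
m = 301 g.

301 ± 14.5 g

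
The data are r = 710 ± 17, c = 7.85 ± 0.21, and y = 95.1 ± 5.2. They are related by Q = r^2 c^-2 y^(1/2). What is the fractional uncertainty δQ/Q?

For a monomial Q ∝ r^2, c^-2, y^(1/2), fractional errors add in quadrature:
  (2·δr/r)² = (2×0.0239)² = 0.00229;  (-2·δc/c)² = (-2×0.0268)² = 0.00286;  (½·δy/y)² = (0.5×0.0547)² = 0.000747
δQ/Q = √(0.00590) = 0.0768

0.0768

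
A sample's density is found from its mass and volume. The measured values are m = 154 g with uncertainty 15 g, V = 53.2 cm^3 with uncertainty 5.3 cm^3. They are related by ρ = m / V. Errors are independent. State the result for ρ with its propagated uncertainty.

2.89 ± 0.403 g/cm^3

ρ is a product of powers, so relative uncertainties combine in quadrature:
  (1·δm/m)² = (1×0.0974)² = 0.00949;  (-1·δV/V)² = (-1×0.0996)² = 0.00992
δρ/ρ = √(0.0194) = 0.139
ρ = 2.89 g/cm^3, so δρ = 0.139 × 2.89 = 0.403 g/cm^3.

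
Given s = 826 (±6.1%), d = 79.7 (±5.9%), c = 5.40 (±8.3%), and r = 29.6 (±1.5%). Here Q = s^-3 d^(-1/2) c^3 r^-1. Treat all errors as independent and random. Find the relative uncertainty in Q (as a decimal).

0.311

For a monomial Q ∝ s^-3, d^(-1/2), c^3, r^-1, fractional errors add in quadrature:
  (-3·δs/s)² = (-3×0.0610)² = 0.0335;  (−½·δd/d)² = (-0.5×0.0590)² = 0.000870;  (3·δc/c)² = (3×0.0830)² = 0.0620;  (-1·δr/r)² = (-1×0.0150)² = 0.000225
δQ/Q = √(0.0966) = 0.311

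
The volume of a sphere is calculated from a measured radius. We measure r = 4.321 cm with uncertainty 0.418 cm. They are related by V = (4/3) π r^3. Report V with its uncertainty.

337.9 ± 98.1 cm^3

V ∝ r^3, so δV/V = |3| · δr/r = 3 × 0.0967 = 0.290.
V = 337.9 cm^3, so δV = 0.290 × 337.9 = 98.1 cm^3.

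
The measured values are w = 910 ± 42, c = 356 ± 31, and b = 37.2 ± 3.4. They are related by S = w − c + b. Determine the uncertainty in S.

Absolute uncertainties add in quadrature for a linear combination:
  (δw)² = 1760;  (δc)² = 961;  (δb)² = 11.6
δS = √(2740) = 52.3

52.3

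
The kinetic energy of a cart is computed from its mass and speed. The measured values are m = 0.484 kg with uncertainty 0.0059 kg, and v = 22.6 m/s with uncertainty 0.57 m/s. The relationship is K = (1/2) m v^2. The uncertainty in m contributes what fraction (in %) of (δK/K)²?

(δK/K)² = (1·δm/m)² + (2·δv/v)²
  m term: (1×0.0122)² = 0.000149
  v term: (2×0.0252)² = 0.00254
Total = 0.00269. Share from m = 0.000149/0.00269 = 0.0552.

5.52%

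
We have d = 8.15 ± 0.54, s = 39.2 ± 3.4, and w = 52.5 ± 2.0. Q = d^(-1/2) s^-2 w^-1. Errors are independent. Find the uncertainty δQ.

7.84e-07

Since Q is a product/quotient, work with relative uncertainties:
  (−½·δd/d)² = (-0.5×0.0663)² = 0.00110;  (-2·δs/s)² = (-2×0.0867)² = 0.0301;  (-1·δw/w)² = (-1×0.0381)² = 0.00145
δQ/Q = √(0.0326) = 0.181
Q = 4.34e-06, so δQ = 0.181 × 4.34e-06 = 7.84e-07.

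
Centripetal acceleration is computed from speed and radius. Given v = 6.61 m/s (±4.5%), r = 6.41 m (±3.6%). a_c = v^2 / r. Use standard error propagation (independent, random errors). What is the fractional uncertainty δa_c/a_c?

a_c is a product of powers, so relative uncertainties combine in quadrature:
  (2·δv/v)² = (2×0.0450)² = 0.00810;  (-1·δr/r)² = (-1×0.0360)² = 0.00130
δa_c/a_c = √(0.00940) = 0.0969

0.0969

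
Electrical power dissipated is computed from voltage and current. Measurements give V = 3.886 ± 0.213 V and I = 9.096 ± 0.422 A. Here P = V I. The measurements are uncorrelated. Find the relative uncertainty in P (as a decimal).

Relative error in a monomial: (δP/P)² = Σ (nᵢ · δxᵢ/xᵢ)².
  (1·δV/V)² = (1×0.0548)² = 0.00300;  (1·δI/I)² = (1×0.0464)² = 0.00215
δP/P = √(0.00516) = 0.0718

0.0718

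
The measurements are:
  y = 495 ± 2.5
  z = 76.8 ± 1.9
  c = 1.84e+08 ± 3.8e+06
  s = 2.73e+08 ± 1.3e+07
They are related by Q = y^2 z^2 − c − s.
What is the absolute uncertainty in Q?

7.42e+07

Let p = y^2·z^2 = 1.45e+09. δp/p = √((2·δy/y)² + (2·δz/z)²) = √(0.000102 + 0.00245) = 0.0505, so δp = 7.3e+07.
Q = p − c − s: δQ = √(δp² + δc² + δs²) = √(5.33e+15 + 1.44e+13 + 1.69e+14) = 7.42e+07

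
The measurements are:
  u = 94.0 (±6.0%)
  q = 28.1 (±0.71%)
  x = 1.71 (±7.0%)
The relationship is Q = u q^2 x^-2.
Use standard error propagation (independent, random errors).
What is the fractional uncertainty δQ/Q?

0.153

Q is a product of powers, so relative uncertainties combine in quadrature:
  (1·δu/u)² = (1×0.0600)² = 0.00360;  (2·δq/q)² = (2×0.00710)² = 0.000202;  (-2·δx/x)² = (-2×0.0700)² = 0.0196
δQ/Q = √(0.0234) = 0.153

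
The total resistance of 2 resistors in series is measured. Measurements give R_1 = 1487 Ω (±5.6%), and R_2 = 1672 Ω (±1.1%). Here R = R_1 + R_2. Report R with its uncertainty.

3159 ± 85.3 Ω

Absolute uncertainties add in quadrature for a linear combination:
  (δR_1)² = 6930;  (δR_2)² = 338
δR = √(7270) = 85.3 Ω
R = 3159 Ω.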